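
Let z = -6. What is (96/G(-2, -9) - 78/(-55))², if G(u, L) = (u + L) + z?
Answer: 15634116/874225 ≈ 17.883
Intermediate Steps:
G(u, L) = -6 + L + u (G(u, L) = (u + L) - 6 = (L + u) - 6 = -6 + L + u)
(96/G(-2, -9) - 78/(-55))² = (96/(-6 - 9 - 2) - 78/(-55))² = (96/(-17) - 78*(-1/55))² = (96*(-1/17) + 78/55)² = (-96/17 + 78/55)² = (-3954/935)² = 15634116/874225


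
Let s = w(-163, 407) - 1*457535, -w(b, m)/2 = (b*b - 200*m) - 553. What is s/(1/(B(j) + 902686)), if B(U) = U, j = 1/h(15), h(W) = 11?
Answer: -3443239224549/11 ≈ -3.1302e+11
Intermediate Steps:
w(b, m) = 1106 - 2*b² + 400*m (w(b, m) = -2*((b*b - 200*m) - 553) = -2*((b² - 200*m) - 553) = -2*(-553 + b² - 200*m) = 1106 - 2*b² + 400*m)
s = -346767 (s = (1106 - 2*(-163)² + 400*407) - 1*457535 = (1106 - 2*26569 + 162800) - 457535 = (1106 - 53138 + 162800) - 457535 = 110768 - 457535 = -346767)
j = 1/11 ≈ 0.090909
s/(1/(B(j) + 902686)) = -346767/(1/(1/11 + 902686)) = -346767/(1/(9929547/11)) = -346767/11/9929547 = -346767*9929547/11 = -3443239224549/11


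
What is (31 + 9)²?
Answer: 1600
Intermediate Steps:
(31 + 9)² = 40² = 1600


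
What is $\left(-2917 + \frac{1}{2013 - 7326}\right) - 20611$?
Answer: $- \frac{125004265}{5313} \approx -23528.0$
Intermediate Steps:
$\left(-2917 + \frac{1}{2013 - 7326}\right) - 20611 = \left(-2917 + \frac{1}{-5313}\right) - 20611 = \left(-2917 - \frac{1}{5313}\right) - 20611 = - \frac{15498022}{5313} - 20611 = - \frac{125004265}{5313}$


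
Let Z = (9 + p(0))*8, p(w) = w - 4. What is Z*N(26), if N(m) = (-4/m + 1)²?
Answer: 4840/169 ≈ 28.639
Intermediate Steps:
p(w) = -4 + w
N(m) = (1 - 4/m)²
Z = 40 (Z = (9 + (-4 + 0))*8 = (9 - 4)*8 = 5*8 = 40)
Z*N(26) = 40*((-4 + 26)²/26²) = 40*((1/676)*22²) = 40*((1/676)*484) = 40*(121/169) = 4840/169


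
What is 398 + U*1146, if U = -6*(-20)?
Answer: 137918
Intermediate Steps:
U = 120
398 + U*1146 = 398 + 120*1146 = 398 + 137520 = 137918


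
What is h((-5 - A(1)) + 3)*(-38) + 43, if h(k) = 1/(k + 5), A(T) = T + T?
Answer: 5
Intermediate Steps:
A(T) = 2*T
h(k) = 1/(5 + k)
h((-5 - A(1)) + 3)*(-38) + 43 = -38/(5 + ((-5 - 2) + 3)) + 43 = -38/(5 + (-7 + 3)) + 43 = -38/(5 - 4) + 43 = -38/1 + 43 = 1*(-38) + 43 = -38 + 43 = 5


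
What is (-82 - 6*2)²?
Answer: 8836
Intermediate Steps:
(-82 - 6*2)² = (-82 - 12)² = (-94)² = 8836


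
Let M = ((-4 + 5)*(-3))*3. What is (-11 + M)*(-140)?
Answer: 2800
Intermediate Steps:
M = -9 (M = (1*(-3))*3 = -3*3 = -9)
(-11 + M)*(-140) = (-11 - 9)*(-140) = -20*(-140) = 2800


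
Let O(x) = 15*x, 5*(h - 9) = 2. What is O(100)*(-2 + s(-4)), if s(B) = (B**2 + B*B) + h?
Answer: 59100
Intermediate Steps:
h = 47/5 (h = 9 + (1/5)*2 = 9 + 2/5 = 47/5 ≈ 9.4000)
s(B) = 47/5 + 2*B**2 (s(B) = (B**2 + B*B) + 47/5 = (B**2 + B**2) + 47/5 = 2*B**2 + 47/5 = 47/5 + 2*B**2)
O(100)*(-2 + s(-4)) = (15*100)*(-2 + (47/5 + 2*(-4)**2)) = 1500*(-2 + (47/5 + 2*16)) = 1500*(-2 + (47/5 + 32)) = 1500*(-2 + 207/5) = 1500*(197/5) = 59100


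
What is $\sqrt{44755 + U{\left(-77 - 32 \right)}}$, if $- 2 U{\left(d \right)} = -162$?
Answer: $2 \sqrt{11209} \approx 211.75$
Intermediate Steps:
$U{\left(d \right)} = 81$ ($U{\left(d \right)} = \left(- \frac{1}{2}\right) \left(-162\right) = 81$)
$\sqrt{44755 + U{\left(-77 - 32 \right)}} = \sqrt{44755 + 81} = \sqrt{44836} = 2 \sqrt{11209}$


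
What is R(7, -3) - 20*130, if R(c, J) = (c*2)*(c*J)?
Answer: -2894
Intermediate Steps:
R(c, J) = 2*J*c² (R(c, J) = (2*c)*(J*c) = 2*J*c²)
R(7, -3) - 20*130 = 2*(-3)*7² - 20*130 = 2*(-3)*49 - 2600 = -294 - 2600 = -2894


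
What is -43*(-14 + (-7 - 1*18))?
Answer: 1677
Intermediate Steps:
-43*(-14 + (-7 - 1*18)) = -43*(-14 + (-7 - 18)) = -43*(-14 - 25) = -43*(-39) = 1677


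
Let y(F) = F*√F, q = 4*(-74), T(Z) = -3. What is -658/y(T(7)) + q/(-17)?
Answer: 296/17 - 658*I*√3/9 ≈ 17.412 - 126.63*I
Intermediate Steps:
q = -296
y(F) = F^(3/2)
-658/y(T(7)) + q/(-17) = -658*I*√3/9 - 296/(-17) = -658*I*√3/9 - 296*(-1/17) = -658*I*√3/9 + 296/17 = 296/17 - 658*I*√3/9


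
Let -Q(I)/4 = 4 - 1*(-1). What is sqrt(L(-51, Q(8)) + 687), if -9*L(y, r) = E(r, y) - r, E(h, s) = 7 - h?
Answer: 2*sqrt(1534)/3 ≈ 26.111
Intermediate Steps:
Q(I) = -20 (Q(I) = -4*(4 - 1*(-1)) = -4*(4 + 1) = -4*5 = -20)
L(y, r) = -7/9 + 2*r/9 (L(y, r) = -((7 - r) - r)/9 = -(7 - 2*r)/9 = -7/9 + 2*r/9)
sqrt(L(-51, Q(8)) + 687) = sqrt((-7/9 + (2/9)*(-20)) + 687) = sqrt((-7/9 - 40/9) + 687) = sqrt(-47/9 + 687) = sqrt(6136/9) = 2*sqrt(1534)/3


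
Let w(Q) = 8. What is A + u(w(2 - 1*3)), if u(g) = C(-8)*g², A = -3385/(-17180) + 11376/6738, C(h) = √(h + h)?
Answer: 7274927/3858628 + 256*I ≈ 1.8854 + 256.0*I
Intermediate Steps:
C(h) = √2*√h (C(h) = √(2*h) = √2*√h)
A = 7274927/3858628 (A = -3385*(-1/17180) + 11376*(1/6738) = 677/3436 + 1896/1123 = 7274927/3858628 ≈ 1.8854)
u(g) = 4*I*g² (u(g) = (√2*√(-8))*g² = (√2*(2*I*√2))*g² = (4*I)*g² = 4*I*g²)
A + u(w(2 - 1*3)) = 7274927/3858628 + 4*I*8² = 7274927/3858628 + 4*I*64 = 7274927/3858628 + 256*I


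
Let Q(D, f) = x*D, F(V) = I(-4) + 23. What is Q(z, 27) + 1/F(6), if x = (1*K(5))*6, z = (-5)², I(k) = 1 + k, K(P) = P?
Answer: 15001/20 ≈ 750.05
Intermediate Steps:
F(V) = 20 (F(V) = (1 - 4) + 23 = -3 + 23 = 20)
z = 25
x = 30 (x = (1*5)*6 = 5*6 = 30)
Q(D, f) = 30*D
Q(z, 27) + 1/F(6) = 30*25 + 1/20 = 750 + 1/20 = 15001/20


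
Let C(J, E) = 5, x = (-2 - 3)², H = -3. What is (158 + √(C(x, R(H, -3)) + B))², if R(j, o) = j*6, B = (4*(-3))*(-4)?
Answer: (158 + √53)² ≈ 27318.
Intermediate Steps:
B = 48 (B = -12*(-4) = 48)
x = 25 (x = (-5)² = 25)
R(j, o) = 6*j
(158 + √(C(x, R(H, -3)) + B))² = (158 + √(5 + 48))² = (158 + √53)²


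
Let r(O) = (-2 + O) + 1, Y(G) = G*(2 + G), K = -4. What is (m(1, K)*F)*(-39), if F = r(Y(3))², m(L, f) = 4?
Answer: -30576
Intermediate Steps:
r(O) = -1 + O
F = 196 (F = (-1 + 3*(2 + 3))² = (-1 + 3*5)² = (-1 + 15)² = 14² = 196)
(m(1, K)*F)*(-39) = (4*196)*(-39) = 784*(-39) = -30576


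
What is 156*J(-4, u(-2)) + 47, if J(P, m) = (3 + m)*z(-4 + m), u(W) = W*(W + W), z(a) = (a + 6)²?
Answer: 171647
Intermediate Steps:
z(a) = (6 + a)²
u(W) = 2*W² (u(W) = W*(2*W) = 2*W²)
J(P, m) = (2 + m)²*(3 + m) (J(P, m) = (3 + m)*(6 + (-4 + m))² = (3 + m)*(2 + m)² = (2 + m)²*(3 + m))
156*J(-4, u(-2)) + 47 = 156*((2 + 2*(-2)²)²*(3 + 2*(-2)²)) + 47 = 156*((2 + 2*4)²*(3 + 2*4)) + 47 = 156*((2 + 8)²*(3 + 8)) + 47 = 156*(10²*11) + 47 = 156*(100*11) + 47 = 156*1100 + 47 = 171600 + 47 = 171647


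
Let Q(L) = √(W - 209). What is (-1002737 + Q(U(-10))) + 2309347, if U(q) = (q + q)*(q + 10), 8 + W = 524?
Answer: 1306610 + √307 ≈ 1.3066e+6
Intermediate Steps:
W = 516 (W = -8 + 524 = 516)
U(q) = 2*q*(10 + q) (U(q) = (2*q)*(10 + q) = 2*q*(10 + q))
Q(L) = √307 (Q(L) = √(516 - 209) = √307)
(-1002737 + Q(U(-10))) + 2309347 = (-1002737 + √307) + 2309347 = 1306610 + √307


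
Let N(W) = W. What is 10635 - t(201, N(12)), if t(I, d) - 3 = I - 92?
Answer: 10523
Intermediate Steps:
t(I, d) = -89 + I (t(I, d) = 3 + (I - 92) = 3 + (-92 + I) = -89 + I)
10635 - t(201, N(12)) = 10635 - (-89 + 201) = 10635 - 1*112 = 10635 - 112 = 10523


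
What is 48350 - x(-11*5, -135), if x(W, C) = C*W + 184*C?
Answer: 65765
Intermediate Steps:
x(W, C) = 184*C + C*W
48350 - x(-11*5, -135) = 48350 - (-135)*(184 - 11*5) = 48350 - (-135)*(184 - 55) = 48350 - (-135)*129 = 48350 - 1*(-17415) = 48350 + 17415 = 65765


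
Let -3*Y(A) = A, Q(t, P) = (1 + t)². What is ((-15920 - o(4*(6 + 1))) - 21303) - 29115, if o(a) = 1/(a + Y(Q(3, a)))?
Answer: -4510987/68 ≈ -66338.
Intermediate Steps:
Y(A) = -A/3
o(a) = 1/(-16/3 + a) (o(a) = 1/(a - (1 + 3)²/3) = 1/(a - ⅓*4²) = 1/(a - ⅓*16) = 1/(a - 16/3) = 1/(-16/3 + a))
((-15920 - o(4*(6 + 1))) - 21303) - 29115 = ((-15920 - 3/(-16 + 3*(4*(6 + 1)))) - 21303) - 29115 = ((-15920 - 3/(-16 + 3*(4*7))) - 21303) - 29115 = ((-15920 - 3/(-16 + 3*28)) - 21303) - 29115 = ((-15920 - 3/(-16 + 84)) - 21303) - 29115 = ((-15920 - 3/68) - 21303) - 29115 = (-1082563/68 - 21303) - 29115 = -2531167/68 - 29115 = -4510987/68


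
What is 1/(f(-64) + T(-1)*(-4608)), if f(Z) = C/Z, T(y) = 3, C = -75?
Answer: -64/884661 ≈ -7.2344e-5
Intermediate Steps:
f(Z) = -75/Z
1/(f(-64) + T(-1)*(-4608)) = 1/(-75/(-64) + 3*(-4608)) = 1/(-75*(-1/64) - 13824) = 1/(75/64 - 13824) = 1/(-884661/64) = -64/884661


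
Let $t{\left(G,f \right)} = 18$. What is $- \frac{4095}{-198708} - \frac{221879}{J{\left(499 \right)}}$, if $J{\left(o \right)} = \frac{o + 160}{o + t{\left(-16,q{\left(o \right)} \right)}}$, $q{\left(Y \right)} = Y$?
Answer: $- \frac{7598026239013}{43649524} \approx -1.7407 \cdot 10^{5}$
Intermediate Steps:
$J{\left(o \right)} = \frac{160 + o}{18 + o}$ ($J{\left(o \right)} = \frac{o + 160}{o + 18} = \frac{160 + o}{18 + o}$)
$- \frac{4095}{-198708} - \frac{221879}{J{\left(499 \right)}} = - \frac{4095}{-198708} - \frac{221879}{\frac{1}{18 + 499} \left(160 + 499\right)} = \left(-4095\right) \left(- \frac{1}{198708}\right) - \frac{221879}{\frac{1}{517} \cdot 659} = \frac{1365}{66236} - \frac{221879}{\frac{1}{517} \cdot 659} = \frac{1365}{66236} - \frac{221879}{\frac{659}{517}} = \frac{1365}{66236} - \frac{114711443}{659} = - \frac{7598026239013}{43649524}$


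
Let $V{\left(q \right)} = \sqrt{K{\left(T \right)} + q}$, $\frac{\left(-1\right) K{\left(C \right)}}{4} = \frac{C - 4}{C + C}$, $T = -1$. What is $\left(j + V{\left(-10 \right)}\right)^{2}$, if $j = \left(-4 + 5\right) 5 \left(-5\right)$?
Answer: $605 - 100 i \sqrt{5} \approx 605.0 - 223.61 i$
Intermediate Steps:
$K{\left(C \right)} = - \frac{2 \left(-4 + C\right)}{C}$ ($K{\left(C \right)} = - 4 \frac{C - 4}{C + C} = - 4 \frac{-4 + C}{2 C} = - \frac{2 \left(-4 + C\right)}{C}$)
$V{\left(q \right)} = \sqrt{-10 + q}$ ($V{\left(q \right)} = \sqrt{\left(-2 + \frac{8}{-1}\right) + q} = \sqrt{\left(-2 + 8 \left(-1\right)\right) + q} = \sqrt{\left(-2 - 8\right) + q} = \sqrt{-10 + q}$)
$j = -25$ ($j = 1 \cdot 5 \left(-5\right) = 5 \left(-5\right) = -25$)
$\left(j + V{\left(-10 \right)}\right)^{2} = \left(-25 + \sqrt{-10 - 10}\right)^{2} = \left(-25 + \sqrt{-20}\right)^{2} = \left(-25 + 2 i \sqrt{5}\right)^{2}$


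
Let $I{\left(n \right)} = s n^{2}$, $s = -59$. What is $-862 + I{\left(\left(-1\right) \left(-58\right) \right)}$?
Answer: $-199338$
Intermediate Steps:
$I{\left(n \right)} = - 59 n^{2}$
$-862 + I{\left(\left(-1\right) \left(-58\right) \right)} = -862 - 59 \left(\left(-1\right) \left(-58\right)\right)^{2} = -862 - 59 \cdot 58^{2} = -862 - 198476 = -199338$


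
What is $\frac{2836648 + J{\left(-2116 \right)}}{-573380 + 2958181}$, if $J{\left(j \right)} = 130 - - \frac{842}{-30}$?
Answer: $\frac{42551249}{35772015} \approx 1.1895$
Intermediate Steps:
$J{\left(j \right)} = \frac{1529}{15}$ ($J{\left(j \right)} = 130 - \left(-842\right) \left(- \frac{1}{30}\right) = 130 - \frac{421}{15} = \frac{1529}{15}$)
$\frac{2836648 + J{\left(-2116 \right)}}{-573380 + 2958181} = \frac{2836648 + \frac{1529}{15}}{-573380 + 2958181} = \frac{42551249}{15 \cdot 2384801} = \frac{42551249}{15} \cdot \frac{1}{2384801} = \frac{42551249}{35772015}$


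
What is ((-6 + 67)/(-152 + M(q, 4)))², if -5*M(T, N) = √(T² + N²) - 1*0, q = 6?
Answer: 3610325/22410756 - 4750*√13/5602689 ≈ 0.15804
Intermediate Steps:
M(T, N) = -√(N² + T²)/5 (M(T, N) = -(√(T² + N²) - 1*0)/5 = -(√(N² + T²) + 0)/5 = -√(N² + T²)/5)
((-6 + 67)/(-152 + M(q, 4)))² = ((-6 + 67)/(-152 - √(4² + 6²)/5))² = (61/(-152 - √(16 + 36)/5))² = (61/(-152 - 2*√13/5))² = 3721/(-152 - 2*√13/5)²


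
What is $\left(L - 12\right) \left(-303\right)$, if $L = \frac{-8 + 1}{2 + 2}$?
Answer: $\frac{16665}{4} \approx 4166.3$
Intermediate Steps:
$L = - \frac{7}{4} \approx -1.75$
$\left(L - 12\right) \left(-303\right) = \left(- \frac{7}{4} - 12\right) \left(-303\right) = \left(- \frac{55}{4}\right) \left(-303\right) = \frac{16665}{4}$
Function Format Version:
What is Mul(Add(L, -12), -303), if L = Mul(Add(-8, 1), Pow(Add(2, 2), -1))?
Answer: Rational(16665, 4) ≈ 4166.3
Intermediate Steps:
L = Rational(-7, 4) (L = Mul(-7, Pow(4, -1)) = Mul(-7, Rational(1, 4)) = Rational(-7, 4) ≈ -1.7500)
Mul(Add(L, -12), -303) = Mul(Add(Rational(-7, 4), -12), -303) = Mul(Rational(-55, 4), -303) = Rational(16665, 4)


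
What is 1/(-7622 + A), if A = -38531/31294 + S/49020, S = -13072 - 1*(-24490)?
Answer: -63917995/487246769337 ≈ -0.00013118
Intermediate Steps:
S = 11418 (S = -13072 + 24490 = 11418)
A = -63811447/63917995 (A = -38531/31294 + 11418/49020 = -38531*1/31294 + 11418*(1/49020) = -38531/31294 + 1903/8170 = -63811447/63917995 ≈ -0.99833)
1/(-7622 + A) = 1/(-7622 - 63811447/63917995) = 1/(-487246769337/63917995) = -63917995/487246769337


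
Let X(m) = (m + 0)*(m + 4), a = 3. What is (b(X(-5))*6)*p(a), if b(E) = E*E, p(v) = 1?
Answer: 150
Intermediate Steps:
X(m) = m*(4 + m)
b(E) = E²
(b(X(-5))*6)*p(a) = ((-5*(4 - 5))²*6)*1 = ((-5*(-1))²*6)*1 = (5²*6)*1 = (25*6)*1 = 150*1 = 150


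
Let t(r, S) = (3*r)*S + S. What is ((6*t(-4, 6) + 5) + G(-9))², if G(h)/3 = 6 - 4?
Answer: 148225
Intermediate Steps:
G(h) = 6 (G(h) = 3*(6 - 4) = 3*2 = 6)
t(r, S) = S + 3*S*r (t(r, S) = 3*S*r + S = S + 3*S*r)
((6*t(-4, 6) + 5) + G(-9))² = ((6*(6*(1 + 3*(-4))) + 5) + 6)² = ((6*(6*(1 - 12)) + 5) + 6)² = ((6*(6*(-11)) + 5) + 6)² = ((6*(-66) + 5) + 6)² = ((-396 + 5) + 6)² = (-391 + 6)² = (-385)² = 148225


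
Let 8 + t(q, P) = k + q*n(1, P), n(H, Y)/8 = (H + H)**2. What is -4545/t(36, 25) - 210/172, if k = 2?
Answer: -42600/8213 ≈ -5.1869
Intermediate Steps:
n(H, Y) = 32*H**2 (n(H, Y) = 8*(H + H)**2 = 8*(2*H)**2 = 8*(4*H**2) = 32*H**2)
t(q, P) = -6 + 32*q (t(q, P) = -8 + (2 + q*(32*1**2)) = -8 + (2 + q*(32*1)) = -8 + (2 + q*32) = -8 + (2 + 32*q) = -6 + 32*q)
-4545/t(36, 25) - 210/172 = -4545/(-6 + 32*36) - 210/172 = -4545/(-6 + 1152) - 210*1/172 = -4545/1146 - 105/86 = -4545*1/1146 - 105/86 = -1515/382 - 105/86 = -42600/8213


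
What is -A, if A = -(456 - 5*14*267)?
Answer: -18234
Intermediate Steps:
A = 18234 (A = -(456 - 70*267) = -(456 - 18690) = -1*(-18234) = 18234)
-A = -1*18234 = -18234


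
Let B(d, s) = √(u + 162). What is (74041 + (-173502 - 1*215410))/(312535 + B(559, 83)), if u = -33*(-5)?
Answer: -98408207985/97678125898 + 314871*√327/97678125898 ≈ -1.0074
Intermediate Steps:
u = 165
B(d, s) = √327 (B(d, s) = √(165 + 162) = √327)
(74041 + (-173502 - 1*215410))/(312535 + B(559, 83)) = (74041 + (-173502 - 1*215410))/(312535 + √327) = (74041 + (-173502 - 215410))/(312535 + √327) = (74041 - 388912)/(312535 + √327) = -314871/(312535 + √327)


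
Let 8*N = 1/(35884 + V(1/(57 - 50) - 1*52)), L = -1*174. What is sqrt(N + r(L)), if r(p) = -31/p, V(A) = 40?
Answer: sqrt(6961275142122)/6250776 ≈ 0.42210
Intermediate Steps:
L = -174
N = 1/287392 (N = 1/(8*(35884 + 40)) = (1/8)/35924 = (1/8)*(1/35924) = 1/287392 ≈ 3.4796e-6)
sqrt(N + r(L)) = sqrt(1/287392 - 31/(-174)) = sqrt(1/287392 - 31*(-1/174)) = sqrt(1/287392 + 31/174) = sqrt(4454663/25003104) = sqrt(6961275142122)/6250776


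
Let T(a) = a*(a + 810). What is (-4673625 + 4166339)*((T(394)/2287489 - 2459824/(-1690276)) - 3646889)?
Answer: 1788264980413723355479806/966621939241 ≈ 1.8500e+12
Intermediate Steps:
T(a) = a*(810 + a)
(-4673625 + 4166339)*((T(394)/2287489 - 2459824/(-1690276)) - 3646889) = (-4673625 + 4166339)*(((394*(810 + 394))/2287489 - 2459824/(-1690276)) - 3646889) = -507286*(((394*1204)*(1/2287489) - 2459824*(-1/1690276)) - 3646889) = -507286*((474376*(1/2287489) + 614956/422569) - 3646889) = -507286*((474376/2287489 + 614956/422569) - 3646889) = -507286*(1607161677428/966621939241 - 3646889) = -507286*(-3525161310214993821/966621939241) = 1788264980413723355479806/966621939241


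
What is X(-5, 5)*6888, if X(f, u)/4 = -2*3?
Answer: -165312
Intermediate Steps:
X(f, u) = -24 (X(f, u) = 4*(-2*3) = 4*(-6) = -24)
X(-5, 5)*6888 = -24*6888 = -165312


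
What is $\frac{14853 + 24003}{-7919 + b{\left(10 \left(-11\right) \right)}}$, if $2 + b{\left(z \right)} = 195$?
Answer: $- \frac{19428}{3863} \approx -5.0293$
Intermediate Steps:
$b{\left(z \right)} = 193$ ($b{\left(z \right)} = -2 + 195 = 193$)
$\frac{14853 + 24003}{-7919 + b{\left(10 \left(-11\right) \right)}} = \frac{14853 + 24003}{-7919 + 193} = \frac{38856}{-7726} = 38856 \left(- \frac{1}{7726}\right) = - \frac{19428}{3863}$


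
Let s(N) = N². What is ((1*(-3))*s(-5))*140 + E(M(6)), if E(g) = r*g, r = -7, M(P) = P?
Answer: -10542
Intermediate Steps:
E(g) = -7*g
((1*(-3))*s(-5))*140 + E(M(6)) = ((1*(-3))*(-5)²)*140 - 7*6 = -3*25*140 - 42 = -75*140 - 42 = -10500 - 42 = -10542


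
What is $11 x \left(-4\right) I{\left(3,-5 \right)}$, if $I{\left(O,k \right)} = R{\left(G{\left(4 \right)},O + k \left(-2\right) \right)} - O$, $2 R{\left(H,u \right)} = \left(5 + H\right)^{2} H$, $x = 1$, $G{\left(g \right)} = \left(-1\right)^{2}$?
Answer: $-660$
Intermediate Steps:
$G{\left(g \right)} = 1$
$R{\left(H,u \right)} = \frac{H \left(5 + H\right)^{2}}{2}$ ($R{\left(H,u \right)} = \frac{\left(5 + H\right)^{2} H}{2} = \frac{H \left(5 + H\right)^{2}}{2}$)
$I{\left(O,k \right)} = 18 - O$ ($I{\left(O,k \right)} = \frac{1}{2} \cdot 1 \left(5 + 1\right)^{2} - O = \frac{1}{2} \cdot 1 \cdot 6^{2} - O = \frac{1}{2} \cdot 1 \cdot 36 - O = 18 - O$)
$11 x \left(-4\right) I{\left(3,-5 \right)} = 11 \cdot 1 \left(-4\right) \left(18 - 3\right) = 11 \left(-4\right) \left(18 - 3\right) = \left(-44\right) 15 = -660$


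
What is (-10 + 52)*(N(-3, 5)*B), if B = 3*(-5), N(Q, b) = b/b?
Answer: -630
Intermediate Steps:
N(Q, b) = 1
B = -15
(-10 + 52)*(N(-3, 5)*B) = (-10 + 52)*(1*(-15)) = 42*(-15) = -630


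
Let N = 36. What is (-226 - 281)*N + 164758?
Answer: 146506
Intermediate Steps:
(-226 - 281)*N + 164758 = (-226 - 281)*36 + 164758 = -507*36 + 164758 = -18252 + 164758 = 146506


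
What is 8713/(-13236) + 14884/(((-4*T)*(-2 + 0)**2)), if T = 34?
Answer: -12609031/450024 ≈ -28.019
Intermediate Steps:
8713/(-13236) + 14884/(((-4*T)*(-2 + 0)**2)) = 8713/(-13236) + 14884/(((-4*34)*(-2 + 0)**2)) = 8713*(-1/13236) + 14884/((-136*(-2)**2)) = -8713/13236 + 14884/((-136*4)) = -8713/13236 + 14884/(-544) = -8713/13236 + 14884*(-1/544) = -8713/13236 - 3721/136 = -12609031/450024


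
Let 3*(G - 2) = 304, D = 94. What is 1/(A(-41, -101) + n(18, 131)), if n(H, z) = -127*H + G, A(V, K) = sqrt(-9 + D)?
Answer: -19644/42875539 - 9*sqrt(85)/42875539 ≈ -0.00046010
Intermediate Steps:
G = 310/3 (G = 2 + (1/3)*304 = 2 + 304/3 = 310/3 ≈ 103.33)
A(V, K) = sqrt(85) (A(V, K) = sqrt(-9 + 94) = sqrt(85))
n(H, z) = 310/3 - 127*H (n(H, z) = -127*H + 310/3 = 310/3 - 127*H)
1/(A(-41, -101) + n(18, 131)) = 1/(sqrt(85) + (310/3 - 127*18)) = 1/(sqrt(85) + (310/3 - 2286)) = 1/(sqrt(85) - 6548/3) = 1/(-6548/3 + sqrt(85))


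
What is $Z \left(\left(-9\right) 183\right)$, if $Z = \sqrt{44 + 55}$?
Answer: $- 4941 \sqrt{11} \approx -16387.0$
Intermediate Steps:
$Z = 3 \sqrt{11}$ ($Z = \sqrt{99} = 3 \sqrt{11} \approx 9.9499$)
$Z \left(\left(-9\right) 183\right) = 3 \sqrt{11} \left(\left(-9\right) 183\right) = 3 \sqrt{11} \left(-1647\right) = - 4941 \sqrt{11}$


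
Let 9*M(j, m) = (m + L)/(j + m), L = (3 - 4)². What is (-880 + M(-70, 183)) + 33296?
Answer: 32967256/1017 ≈ 32416.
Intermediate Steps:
L = 1 (L = (-1)² = 1)
M(j, m) = (1 + m)/(9*(j + m)) (M(j, m) = ((m + 1)/(j + m))/9 = ((1 + m)/(j + m))/9 = (1 + m)/(9*(j + m)))
(-880 + M(-70, 183)) + 33296 = (-880 + (1 + 183)/(9*(-70 + 183))) + 33296 = (-880 + (⅑)*184/113) + 33296 = (-880 + (⅑)*(1/113)*184) + 33296 = (-880 + 184/1017) + 33296 = -894776/1017 + 33296 = 32967256/1017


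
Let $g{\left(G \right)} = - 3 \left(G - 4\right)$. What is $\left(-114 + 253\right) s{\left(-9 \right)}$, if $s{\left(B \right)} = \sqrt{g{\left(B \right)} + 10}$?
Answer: $973$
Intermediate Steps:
$g{\left(G \right)} = 12 - 3 G$ ($g{\left(G \right)} = - 3 \left(-4 + G\right) = 12 - 3 G$)
$s{\left(B \right)} = \sqrt{22 - 3 B}$ ($s{\left(B \right)} = \sqrt{\left(12 - 3 B\right) + 10} = \sqrt{22 - 3 B}$)
$\left(-114 + 253\right) s{\left(-9 \right)} = \left(-114 + 253\right) \sqrt{22 - -27} = 139 \sqrt{22 + 27} = 139 \sqrt{49} = 139 \cdot 7 = 973$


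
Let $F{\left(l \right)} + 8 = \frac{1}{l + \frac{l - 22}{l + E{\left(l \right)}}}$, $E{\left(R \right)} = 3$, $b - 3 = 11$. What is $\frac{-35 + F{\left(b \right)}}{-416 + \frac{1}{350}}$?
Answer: $\frac{115185}{1116259} \approx 0.10319$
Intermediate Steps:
$b = 14$ ($b = 3 + 11 = 14$)
$F{\left(l \right)} = -8 + \frac{1}{l + \frac{-22 + l}{3 + l}}$ ($F{\left(l \right)} = -8 + \frac{1}{l + \frac{l - 22}{l + 3}} = -8 + \frac{1}{l + \frac{-22 + l}{3 + l}}$)
$\frac{-35 + F{\left(b \right)}}{-416 + \frac{1}{350}} = \frac{-35 + \frac{179 - 434 - 8 \cdot 14^{2}}{-22 + 14^{2} + 4 \cdot 14}}{-416 + \frac{1}{350}} = \frac{-35 + \frac{179 - 434 - 1568}{-22 + 196 + 56}}{-416 + \frac{1}{350}} = \frac{-35 + \frac{179 - 434 - 1568}{230}}{- \frac{145599}{350}} = \left(-35 + \frac{1}{230} \left(-1823\right)\right) \left(- \frac{350}{145599}\right) = \left(-35 - \frac{1823}{230}\right) \left(- \frac{350}{145599}\right) = \left(- \frac{9873}{230}\right) \left(- \frac{350}{145599}\right) = \frac{115185}{1116259}$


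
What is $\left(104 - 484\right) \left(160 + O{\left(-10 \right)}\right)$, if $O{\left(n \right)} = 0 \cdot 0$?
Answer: $-60800$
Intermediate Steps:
$O{\left(n \right)} = 0$
$\left(104 - 484\right) \left(160 + O{\left(-10 \right)}\right) = \left(104 - 484\right) \left(160 + 0\right) = \left(-380\right) 160 = -60800$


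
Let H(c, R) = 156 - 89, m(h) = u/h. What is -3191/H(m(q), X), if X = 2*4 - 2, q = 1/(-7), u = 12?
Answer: -3191/67 ≈ -47.627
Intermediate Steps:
q = -1/7 ≈ -0.14286
m(h) = 12/h
X = 6 (X = 8 - 2 = 6)
H(c, R) = 67
-3191/H(m(q), X) = -3191/67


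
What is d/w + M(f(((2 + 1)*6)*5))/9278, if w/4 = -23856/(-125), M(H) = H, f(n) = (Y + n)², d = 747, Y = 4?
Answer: 284916619/147557312 ≈ 1.9309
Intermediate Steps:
f(n) = (4 + n)²
w = 95424/125 (w = 4*(-23856/(-125)) = 4*(-23856*(-1/125)) = 4*(23856/125) = 95424/125 ≈ 763.39)
d/w + M(f(((2 + 1)*6)*5))/9278 = 747/(95424/125) + (4 + ((2 + 1)*6)*5)²/9278 = 747*(125/95424) + (4 + (3*6)*5)²*(1/9278) = 31125/31808 + (4 + 18*5)²*(1/9278) = 31125/31808 + (4 + 90)²*(1/9278) = 31125/31808 + 94²*(1/9278) = 31125/31808 + 8836*(1/9278) = 31125/31808 + 4418/4639 = 284916619/147557312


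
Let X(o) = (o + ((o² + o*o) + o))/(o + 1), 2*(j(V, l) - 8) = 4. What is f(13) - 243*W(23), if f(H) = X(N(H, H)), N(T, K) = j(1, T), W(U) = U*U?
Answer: -128527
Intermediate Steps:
W(U) = U²
j(V, l) = 10 (j(V, l) = 8 + (½)*4 = 8 + 2 = 10)
N(T, K) = 10
X(o) = (2*o + 2*o²)/(1 + o) (X(o) = (o + ((o² + o²) + o))/(1 + o) = (o + (2*o² + o))/(1 + o) = (o + (o + 2*o²))/(1 + o) = (2*o + 2*o²)/(1 + o))
f(H) = 20 (f(H) = 2*10 = 20)
f(13) - 243*W(23) = 20 - 243*23² = 20 - 243*529 = 20 - 128547 = -128527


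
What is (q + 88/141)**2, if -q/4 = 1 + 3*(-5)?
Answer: 63744256/19881 ≈ 3206.3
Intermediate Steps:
q = 56 (q = -4*(1 + 3*(-5)) = -4*(1 - 15) = -4*(-14) = 56)
(q + 88/141)**2 = (56 + 88/141)**2 = (7984/141)**2 = 63744256/19881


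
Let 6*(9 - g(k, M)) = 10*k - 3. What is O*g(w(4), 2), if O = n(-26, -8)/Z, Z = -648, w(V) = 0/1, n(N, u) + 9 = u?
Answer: 323/1296 ≈ 0.24923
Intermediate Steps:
n(N, u) = -9 + u
w(V) = 0 (w(V) = 0*1 = 0)
g(k, M) = 19/2 - 5*k/3 (g(k, M) = 9 - (10*k - 3)/6 = 9 - (-3 + 10*k)/6 = 9 + (1/2 - 5*k/3) = 19/2 - 5*k/3)
O = 17/648 (O = (-9 - 8)/(-648) = -17*(-1/648) = 17/648 ≈ 0.026235)
O*g(w(4), 2) = 17*(19/2 - 5/3*0)/648 = 17*(19/2 + 0)/648 = (17/648)*(19/2) = 323/1296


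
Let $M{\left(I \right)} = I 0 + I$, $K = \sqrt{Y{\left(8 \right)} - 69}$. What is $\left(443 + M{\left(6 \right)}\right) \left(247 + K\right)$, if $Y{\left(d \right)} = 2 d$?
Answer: $110903 + 449 i \sqrt{53} \approx 1.109 \cdot 10^{5} + 3268.8 i$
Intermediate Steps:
$K = i \sqrt{53}$ ($K = \sqrt{2 \cdot 8 - 69} = \sqrt{16 - 69} = \sqrt{-53} = i \sqrt{53} \approx 7.2801 i$)
$M{\left(I \right)} = I$ ($M{\left(I \right)} = 0 + I = I$)
$\left(443 + M{\left(6 \right)}\right) \left(247 + K\right) = \left(443 + 6\right) \left(247 + i \sqrt{53}\right) = 449 \left(247 + i \sqrt{53}\right) = 110903 + 449 i \sqrt{53}$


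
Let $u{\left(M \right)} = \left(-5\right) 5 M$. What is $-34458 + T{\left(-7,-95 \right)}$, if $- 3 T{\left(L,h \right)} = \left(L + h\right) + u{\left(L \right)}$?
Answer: $- \frac{103447}{3} \approx -34482.0$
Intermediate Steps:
$u{\left(M \right)} = - 25 M$
$T{\left(L,h \right)} = 8 L - \frac{h}{3}$ ($T{\left(L,h \right)} = - \frac{\left(L + h\right) - 25 L}{3} = - \frac{h - 24 L}{3} = 8 L - \frac{h}{3}$)
$-34458 + T{\left(-7,-95 \right)} = -34458 + \left(8 \left(-7\right) - - \frac{95}{3}\right) = -34458 + \left(-56 + \frac{95}{3}\right) = -34458 - \frac{73}{3} = - \frac{103447}{3}$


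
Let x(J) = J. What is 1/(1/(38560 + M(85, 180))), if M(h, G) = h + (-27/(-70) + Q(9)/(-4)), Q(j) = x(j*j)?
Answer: 5407519/140 ≈ 38625.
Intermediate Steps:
Q(j) = j**2 (Q(j) = j*j = j**2)
M(h, G) = -2781/140 + h (M(h, G) = h + (-27/(-70) + 9**2/(-4)) = h + (-27*(-1/70) + 81*(-1/4)) = h + (27/70 - 81/4) = h - 2781/140 = -2781/140 + h)
1/(1/(38560 + M(85, 180))) = 1/(1/(38560 + (-2781/140 + 85))) = 1/(1/(38560 + 9119/140)) = 1/(1/(5407519/140)) = 1/(140/5407519) = 5407519/140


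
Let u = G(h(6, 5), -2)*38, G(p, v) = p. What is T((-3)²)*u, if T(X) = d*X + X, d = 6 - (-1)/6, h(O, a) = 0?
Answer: 0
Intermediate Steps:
d = 37/6 (d = 6 - (-1)/6 = 6 - 1*(-⅙) = 6 + ⅙ = 37/6 ≈ 6.1667)
T(X) = 43*X/6 (T(X) = 37*X/6 + X = 43*X/6)
u = 0 (u = 0*38 = 0)
T((-3)²)*u = ((43/6)*(-3)²)*0 = ((43/6)*9)*0 = (129/2)*0 = 0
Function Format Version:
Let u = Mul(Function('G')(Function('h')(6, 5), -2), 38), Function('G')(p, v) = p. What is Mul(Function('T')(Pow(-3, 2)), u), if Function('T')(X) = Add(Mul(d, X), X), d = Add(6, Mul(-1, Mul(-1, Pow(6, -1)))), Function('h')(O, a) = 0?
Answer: 0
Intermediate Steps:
d = Rational(37, 6) (d = Add(6, Mul(-1, Mul(-1, Rational(1, 6)))) = Add(6, Mul(-1, Rational(-1, 6))) = Add(6, Rational(1, 6)) = Rational(37, 6) ≈ 6.1667)
Function('T')(X) = Mul(Rational(43, 6), X) (Function('T')(X) = Add(Mul(Rational(37, 6), X), X) = Mul(Rational(43, 6), X))
u = 0 (u = Mul(0, 38) = 0)
Mul(Function('T')(Pow(-3, 2)), u) = Mul(Mul(Rational(43, 6), Pow(-3, 2)), 0) = Mul(Mul(Rational(43, 6), 9), 0) = Mul(Rational(129, 2), 0) = 0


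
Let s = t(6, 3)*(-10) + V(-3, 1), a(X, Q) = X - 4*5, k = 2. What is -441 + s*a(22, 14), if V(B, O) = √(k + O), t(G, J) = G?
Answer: -561 + 2*√3 ≈ -557.54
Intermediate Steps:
V(B, O) = √(2 + O)
a(X, Q) = -20 + X (a(X, Q) = X - 20 = -20 + X)
s = -60 + √3 (s = 6*(-10) + √(2 + 1) = -60 + √3 ≈ -58.268)
-441 + s*a(22, 14) = -441 + (-60 + √3)*(-20 + 22) = -441 + (-60 + √3)*2 = -441 + (-120 + 2*√3) = -561 + 2*√3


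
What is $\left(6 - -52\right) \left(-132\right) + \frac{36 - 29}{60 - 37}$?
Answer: $- \frac{176081}{23} \approx -7655.7$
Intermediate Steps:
$\left(6 - -52\right) \left(-132\right) + \frac{36 - 29}{60 - 37} = \left(6 + 52\right) \left(-132\right) + \frac{7}{23} = 58 \left(-132\right) + 7 \cdot \frac{1}{23} = -7656 + \frac{7}{23} = - \frac{176081}{23}$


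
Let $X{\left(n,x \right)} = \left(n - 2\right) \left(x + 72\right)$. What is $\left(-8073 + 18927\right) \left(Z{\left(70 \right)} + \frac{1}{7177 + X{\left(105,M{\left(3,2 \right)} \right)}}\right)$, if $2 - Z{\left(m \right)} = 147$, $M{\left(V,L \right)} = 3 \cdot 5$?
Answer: $- \frac{12699228843}{8069} \approx -1.5738 \cdot 10^{6}$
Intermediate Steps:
$M{\left(V,L \right)} = 15$
$X{\left(n,x \right)} = \left(-2 + n\right) \left(72 + x\right)$
$Z{\left(m \right)} = -145$ ($Z{\left(m \right)} = 2 - 147 = -145$)
$\left(-8073 + 18927\right) \left(Z{\left(70 \right)} + \frac{1}{7177 + X{\left(105,M{\left(3,2 \right)} \right)}}\right) = \left(-8073 + 18927\right) \left(-145 + \frac{1}{7177 + \left(-144 - 30 + 72 \cdot 105 + 105 \cdot 15\right)}\right) = 10854 \left(-145 + \frac{1}{7177 + \left(-144 - 30 + 7560 + 1575\right)}\right) = 10854 \left(-145 + \frac{1}{7177 + 8961}\right) = 10854 \left(-145 + \frac{1}{16138}\right) = 10854 \left(- \frac{2340009}{16138}\right) = - \frac{12699228843}{8069}$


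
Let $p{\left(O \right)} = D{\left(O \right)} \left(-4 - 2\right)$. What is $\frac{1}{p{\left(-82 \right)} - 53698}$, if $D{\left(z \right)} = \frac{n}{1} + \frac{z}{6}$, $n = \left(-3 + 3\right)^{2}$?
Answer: $- \frac{1}{53616} \approx -1.8651 \cdot 10^{-5}$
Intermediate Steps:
$n = 0$ ($n = 0^{2} = 0$)
$D{\left(z \right)} = \frac{z}{6}$ ($D{\left(z \right)} = \frac{0}{1} + \frac{z}{6} = 0 \cdot 1 + z \frac{1}{6} = 0 + \frac{z}{6} = \frac{z}{6}$)
$p{\left(O \right)} = - O$ ($p{\left(O \right)} = \frac{O}{6} \left(-4 - 2\right) = \frac{O}{6} \left(-6\right) = - O$)
$\frac{1}{p{\left(-82 \right)} - 53698} = \frac{1}{\left(-1\right) \left(-82\right) - 53698} = \frac{1}{82 - 53698} = \frac{1}{-53616} = - \frac{1}{53616}$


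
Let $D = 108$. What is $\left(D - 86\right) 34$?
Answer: $748$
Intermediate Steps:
$\left(D - 86\right) 34 = \left(108 - 86\right) 34 = 22 \cdot 34 = 748$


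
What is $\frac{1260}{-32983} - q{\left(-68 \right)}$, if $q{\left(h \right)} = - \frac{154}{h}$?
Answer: $- \frac{2582531}{1121422} \approx -2.3029$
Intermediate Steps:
$\frac{1260}{-32983} - q{\left(-68 \right)} = \frac{1260}{-32983} - - \frac{154}{-68} = 1260 \left(- \frac{1}{32983}\right) - \left(-154\right) \left(- \frac{1}{68}\right) = - \frac{1260}{32983} - \frac{77}{34} = - \frac{2582531}{1121422}$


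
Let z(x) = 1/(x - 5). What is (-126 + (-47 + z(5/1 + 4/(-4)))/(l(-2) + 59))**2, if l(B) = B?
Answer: 5808100/361 ≈ 16089.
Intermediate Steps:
z(x) = 1/(-5 + x)
(-126 + (-47 + z(5/1 + 4/(-4)))/(l(-2) + 59))**2 = (-126 + (-47 + 1/(-5 + (5/1 + 4/(-4))))/(-2 + 59))**2 = (-126 + (-47 + 1/(-5 + (5*1 + 4*(-1/4))))/57)**2 = (-126 + (-47 + 1/(-5 + (5 - 1)))*(1/57))**2 = (-126 + (-47 + 1/(-5 + 4))*(1/57))**2 = (-126 + (-47 + 1/(-1))*(1/57))**2 = (-126 + (-47 - 1)*(1/57))**2 = (-126 - 48*1/57)**2 = (-126 - 16/19)**2 = (-2410/19)**2 = 5808100/361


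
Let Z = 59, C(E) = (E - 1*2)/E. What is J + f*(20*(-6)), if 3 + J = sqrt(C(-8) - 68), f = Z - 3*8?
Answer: -4203 + I*sqrt(267)/2 ≈ -4203.0 + 8.1701*I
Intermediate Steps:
C(E) = (-2 + E)/E (C(E) = (E - 2)/E = (-2 + E)/E)
f = 35 (f = 59 - 3*8 = 59 - 24 = 35)
J = -3 + I*sqrt(267)/2 (J = -3 + sqrt((-2 - 8)/(-8) - 68) = -3 + sqrt(-1/8*(-10) - 68) = -3 + sqrt(5/4 - 68) = -3 + sqrt(-267/4) = -3 + I*sqrt(267)/2 ≈ -3.0 + 8.1701*I)
J + f*(20*(-6)) = (-3 + I*sqrt(267)/2) + 35*(20*(-6)) = (-3 + I*sqrt(267)/2) + 35*(-120) = (-3 + I*sqrt(267)/2) - 4200 = -4203 + I*sqrt(267)/2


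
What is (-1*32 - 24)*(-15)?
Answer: 840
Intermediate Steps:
(-1*32 - 24)*(-15) = (-32 - 24)*(-15) = -56*(-15) = 840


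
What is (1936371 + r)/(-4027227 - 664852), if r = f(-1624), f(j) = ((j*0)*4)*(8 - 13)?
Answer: -1936371/4692079 ≈ -0.41269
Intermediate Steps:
f(j) = 0 (f(j) = (0*4)*(-5) = 0*(-5) = 0)
r = 0
(1936371 + r)/(-4027227 - 664852) = (1936371 + 0)/(-4027227 - 664852) = 1936371/(-4692079) = 1936371*(-1/4692079) = -1936371/4692079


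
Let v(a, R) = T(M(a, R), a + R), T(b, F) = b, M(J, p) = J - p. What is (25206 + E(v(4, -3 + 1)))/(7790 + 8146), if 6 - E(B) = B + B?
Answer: 525/332 ≈ 1.5813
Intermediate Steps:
v(a, R) = a - R
E(B) = 6 - 2*B (E(B) = 6 - (B + B) = 6 - 2*B)
(25206 + E(v(4, -3 + 1)))/(7790 + 8146) = (25206 + (6 - 2*(4 - (-3 + 1))))/(7790 + 8146) = (25206 + (6 - 2*(4 - 1*(-2))))/15936 = (25206 + (6 - 2*(4 + 2)))*(1/15936) = (25206 + (6 - 2*6))*(1/15936) = (25206 + (6 - 12))*(1/15936) = (25206 - 6)*(1/15936) = 25200*(1/15936) = 525/332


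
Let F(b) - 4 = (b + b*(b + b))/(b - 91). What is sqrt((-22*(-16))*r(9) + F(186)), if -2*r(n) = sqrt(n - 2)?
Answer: sqrt(6627010 - 1588400*sqrt(7))/95 ≈ 16.390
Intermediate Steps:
F(b) = 4 + (b + 2*b**2)/(-91 + b) (F(b) = 4 + (b + b*(b + b))/(b - 91) = 4 + (b + b*(2*b))/(-91 + b) = 4 + (b + 2*b**2)/(-91 + b))
r(n) = -sqrt(-2 + n)/2 (r(n) = -sqrt(n - 2)/2 = -sqrt(-2 + n)/2)
sqrt((-22*(-16))*r(9) + F(186)) = sqrt((-22*(-16))*(-sqrt(-2 + 9)/2) + (-364 + 2*186**2 + 5*186)/(-91 + 186)) = sqrt(352*(-sqrt(7)/2) + (-364 + 2*34596 + 930)/95) = sqrt(-176*sqrt(7) + (-364 + 69192 + 930)/95) = sqrt(-176*sqrt(7) + (1/95)*69758) = sqrt(-176*sqrt(7) + 69758/95) = sqrt(69758/95 - 176*sqrt(7))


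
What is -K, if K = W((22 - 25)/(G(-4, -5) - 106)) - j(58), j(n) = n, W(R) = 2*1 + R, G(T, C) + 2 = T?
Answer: 6269/112 ≈ 55.973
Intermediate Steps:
G(T, C) = -2 + T
W(R) = 2 + R
K = -6269/112 (K = (2 + (22 - 25)/((-2 - 4) - 106)) - 1*58 = (2 - 3/(-6 - 106)) - 58 = (2 - 3/(-112)) - 58 = (2 - 3*(-1/112)) - 58 = (2 + 3/112) - 58 = 227/112 - 58 = -6269/112 ≈ -55.973)
-K = -1*(-6269/112) = 6269/112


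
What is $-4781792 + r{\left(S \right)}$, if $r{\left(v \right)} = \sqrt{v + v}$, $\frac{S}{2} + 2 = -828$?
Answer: $-4781792 + 2 i \sqrt{830} \approx -4.7818 \cdot 10^{6} + 57.619 i$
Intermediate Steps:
$S = -1660$ ($S = -4 + 2 \left(-828\right) = -4 - 1656 = -1660$)
$r{\left(v \right)} = \sqrt{2} \sqrt{v}$ ($r{\left(v \right)} = \sqrt{2 v} = \sqrt{2} \sqrt{v}$)
$-4781792 + r{\left(S \right)} = -4781792 + \sqrt{2} \sqrt{-1660} = -4781792 + \sqrt{2} \cdot 2 i \sqrt{415} = -4781792 + 2 i \sqrt{830}$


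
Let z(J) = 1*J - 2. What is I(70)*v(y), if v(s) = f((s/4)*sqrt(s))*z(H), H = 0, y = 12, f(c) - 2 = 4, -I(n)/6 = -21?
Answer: -1512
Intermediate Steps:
I(n) = 126 (I(n) = -6*(-21) = 126)
f(c) = 6 (f(c) = 2 + 4 = 6)
z(J) = -2 + J (z(J) = J - 2 = -2 + J)
v(s) = -12 (v(s) = 6*(-2 + 0) = 6*(-2) = -12)
I(70)*v(y) = 126*(-12) = -1512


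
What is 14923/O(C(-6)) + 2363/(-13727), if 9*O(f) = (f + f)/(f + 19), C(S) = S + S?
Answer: -4301827345/109816 ≈ -39173.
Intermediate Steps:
C(S) = 2*S
O(f) = 2*f/(9*(19 + f)) (O(f) = ((f + f)/(f + 19))/9 = ((2*f)/(19 + f))/9 = (2*f/(19 + f))/9 = 2*f/(9*(19 + f)))
14923/O(C(-6)) + 2363/(-13727) = 14923/((2*(2*(-6))/(9*(19 + 2*(-6))))) + 2363/(-13727) = 14923/(((2/9)*(-12)/(19 - 12))) + 2363*(-1/13727) = 14923/(((2/9)*(-12)/7)) - 2363/13727 = 14923/(((2/9)*(-12)*(1/7))) - 2363/13727 = 14923/(-8/21) - 2363/13727 = 14923*(-21/8) - 2363/13727 = -313383/8 - 2363/13727 = -4301827345/109816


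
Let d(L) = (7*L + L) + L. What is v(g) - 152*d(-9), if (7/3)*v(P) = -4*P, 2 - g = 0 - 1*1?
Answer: 86148/7 ≈ 12307.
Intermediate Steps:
d(L) = 9*L (d(L) = 8*L + L = 9*L)
g = 3 (g = 2 - (0 - 1*1) = 2 - (0 - 1) = 2 - 1*(-1) = 2 + 1 = 3)
v(P) = -12*P/7 (v(P) = 3*(-4*P)/7 = -12*P/7)
v(g) - 152*d(-9) = -12/7*3 - 1368*(-9) = -36/7 - 152*(-81) = -36/7 + 12312 = 86148/7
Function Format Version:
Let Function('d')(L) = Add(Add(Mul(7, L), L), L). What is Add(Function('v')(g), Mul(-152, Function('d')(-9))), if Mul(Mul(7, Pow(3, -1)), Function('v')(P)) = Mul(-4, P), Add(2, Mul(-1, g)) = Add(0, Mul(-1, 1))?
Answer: Rational(86148, 7) ≈ 12307.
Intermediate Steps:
Function('d')(L) = Mul(9, L) (Function('d')(L) = Add(Mul(8, L), L) = Mul(9, L))
g = 3 (g = Add(2, Mul(-1, Add(0, Mul(-1, 1)))) = Add(2, Mul(-1, Add(0, -1))) = Add(2, Mul(-1, -1)) = Add(2, 1) = 3)
Function('v')(P) = Mul(Rational(-12, 7), P) (Function('v')(P) = Mul(Rational(3, 7), Mul(-4, P)) = Mul(Rational(-12, 7), P))
Add(Function('v')(g), Mul(-152, Function('d')(-9))) = Add(Mul(Rational(-12, 7), 3), Mul(-152, Mul(9, -9))) = Add(Rational(-36, 7), Mul(-152, -81)) = Add(Rational(-36, 7), 12312) = Rational(86148, 7)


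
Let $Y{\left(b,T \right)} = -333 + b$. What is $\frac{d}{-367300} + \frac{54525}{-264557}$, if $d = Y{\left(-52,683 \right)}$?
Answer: $- \frac{3985035611}{19434357220} \approx -0.20505$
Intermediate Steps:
$d = -385$ ($d = -333 - 52 = -385$)
$\frac{d}{-367300} + \frac{54525}{-264557} = - \frac{385}{-367300} + \frac{54525}{-264557} = \left(-385\right) \left(- \frac{1}{367300}\right) + 54525 \left(- \frac{1}{264557}\right) = \frac{77}{73460} - \frac{54525}{264557} = - \frac{3985035611}{19434357220}$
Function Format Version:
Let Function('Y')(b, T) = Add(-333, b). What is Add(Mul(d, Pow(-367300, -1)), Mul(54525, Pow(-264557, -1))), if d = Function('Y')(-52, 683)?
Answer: Rational(-3985035611, 19434357220) ≈ -0.20505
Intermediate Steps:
d = -385 (d = Add(-333, -52) = -385)
Add(Mul(d, Pow(-367300, -1)), Mul(54525, Pow(-264557, -1))) = Add(Mul(-385, Pow(-367300, -1)), Mul(54525, Pow(-264557, -1))) = Add(Mul(-385, Rational(-1, 367300)), Mul(54525, Rational(-1, 264557))) = Add(Rational(77, 73460), Rational(-54525, 264557)) = Rational(-3985035611, 19434357220)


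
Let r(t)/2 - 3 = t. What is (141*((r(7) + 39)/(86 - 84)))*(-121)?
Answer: -1006599/2 ≈ -5.0330e+5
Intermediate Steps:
r(t) = 6 + 2*t
(141*((r(7) + 39)/(86 - 84)))*(-121) = (141*(((6 + 2*7) + 39)/(86 - 84)))*(-121) = (141*(((6 + 14) + 39)/2))*(-121) = (141*((20 + 39)*(1/2)))*(-121) = (141*(59*(1/2)))*(-121) = (141*(59/2))*(-121) = (8319/2)*(-121) = -1006599/2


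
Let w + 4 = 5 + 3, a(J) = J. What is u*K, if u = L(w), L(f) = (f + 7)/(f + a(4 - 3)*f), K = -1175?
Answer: -12925/8 ≈ -1615.6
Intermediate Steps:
w = 4 (w = -4 + (5 + 3) = -4 + 8 = 4)
L(f) = (7 + f)/(2*f) (L(f) = (f + 7)/(f + (4 - 3)*f) = (7 + f)/(f + 1*f) = (7 + f)/(f + f) = (7 + f)/((2*f)) = (7 + f)*(1/(2*f)) = (7 + f)/(2*f))
u = 11/8 (u = (1/2)*(7 + 4)/4 = (1/2)*(1/4)*11 = 11/8 ≈ 1.3750)
u*K = (11/8)*(-1175) = -12925/8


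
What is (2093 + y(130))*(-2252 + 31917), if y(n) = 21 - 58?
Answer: 60991240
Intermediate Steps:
y(n) = -37
(2093 + y(130))*(-2252 + 31917) = (2093 - 37)*(-2252 + 31917) = 2056*29665 = 60991240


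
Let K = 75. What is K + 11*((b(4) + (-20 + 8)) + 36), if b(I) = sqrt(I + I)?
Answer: 339 + 22*sqrt(2) ≈ 370.11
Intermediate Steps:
b(I) = sqrt(2)*sqrt(I) (b(I) = sqrt(2*I) = sqrt(2)*sqrt(I))
K + 11*((b(4) + (-20 + 8)) + 36) = 75 + 11*((sqrt(2)*sqrt(4) + (-20 + 8)) + 36) = 75 + 11*((sqrt(2)*2 - 12) + 36) = 75 + 11*((2*sqrt(2) - 12) + 36) = 75 + 11*((-12 + 2*sqrt(2)) + 36) = 75 + 11*(24 + 2*sqrt(2)) = 75 + (264 + 22*sqrt(2)) = 339 + 22*sqrt(2)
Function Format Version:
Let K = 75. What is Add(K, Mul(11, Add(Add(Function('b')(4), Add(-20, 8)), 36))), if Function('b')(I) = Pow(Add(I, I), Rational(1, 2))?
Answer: Add(339, Mul(22, Pow(2, Rational(1, 2)))) ≈ 370.11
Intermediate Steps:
Function('b')(I) = Mul(Pow(2, Rational(1, 2)), Pow(I, Rational(1, 2))) (Function('b')(I) = Pow(Mul(2, I), Rational(1, 2)) = Mul(Pow(2, Rational(1, 2)), Pow(I, Rational(1, 2))))
Add(K, Mul(11, Add(Add(Function('b')(4), Add(-20, 8)), 36))) = Add(75, Mul(11, Add(Add(Mul(Pow(2, Rational(1, 2)), Pow(4, Rational(1, 2))), Add(-20, 8)), 36))) = Add(75, Mul(11, Add(Add(Mul(Pow(2, Rational(1, 2)), 2), -12), 36))) = Add(75, Mul(11, Add(Add(Mul(2, Pow(2, Rational(1, 2))), -12), 36))) = Add(75, Mul(11, Add(Add(-12, Mul(2, Pow(2, Rational(1, 2)))), 36))) = Add(75, Mul(11, Add(24, Mul(2, Pow(2, Rational(1, 2)))))) = Add(75, Add(264, Mul(22, Pow(2, Rational(1, 2))))) = Add(339, Mul(22, Pow(2, Rational(1, 2))))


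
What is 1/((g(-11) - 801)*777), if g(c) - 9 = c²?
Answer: -1/521367 ≈ -1.9180e-6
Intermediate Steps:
g(c) = 9 + c²
1/((g(-11) - 801)*777) = 1/((9 + (-11)²) - 801*777) = (1/777)/((9 + 121) - 801) = (1/777)/(130 - 801) = (1/777)/(-671) = -1/671*1/777 = -1/521367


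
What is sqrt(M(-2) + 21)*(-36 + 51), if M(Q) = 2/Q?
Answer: 30*sqrt(5) ≈ 67.082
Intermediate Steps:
sqrt(M(-2) + 21)*(-36 + 51) = sqrt(2/(-2) + 21)*(-36 + 51) = sqrt(2*(-1/2) + 21)*15 = sqrt(-1 + 21)*15 = sqrt(20)*15 = (2*sqrt(5))*15 = 30*sqrt(5)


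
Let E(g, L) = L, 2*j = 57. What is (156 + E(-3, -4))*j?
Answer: 4332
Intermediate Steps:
j = 57/2 (j = (1/2)*57 = 57/2 ≈ 28.500)
(156 + E(-3, -4))*j = (156 - 4)*(57/2) = 152*(57/2) = 4332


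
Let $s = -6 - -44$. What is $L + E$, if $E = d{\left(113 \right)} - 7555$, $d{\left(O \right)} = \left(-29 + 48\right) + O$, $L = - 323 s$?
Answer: $-19697$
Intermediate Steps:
$s = 38$ ($s = -6 + 44 = 38$)
$L = -12274$ ($L = \left(-323\right) 38 = -12274$)
$d{\left(O \right)} = 19 + O$
$E = -7423$ ($E = \left(19 + 113\right) - 7555 = 132 - 7555 = -7423$)
$L + E = -12274 - 7423 = -19697$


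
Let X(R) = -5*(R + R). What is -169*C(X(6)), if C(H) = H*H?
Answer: -608400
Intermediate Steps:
X(R) = -10*R
C(H) = H²
-169*C(X(6)) = -169*(-10*6)² = -169*(-60)² = -169*3600 = -608400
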